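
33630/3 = 11210 = 11210.00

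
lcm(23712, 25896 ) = 1968096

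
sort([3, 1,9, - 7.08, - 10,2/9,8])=[ - 10, - 7.08, 2/9,1,3, 8,9 ] 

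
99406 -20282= 79124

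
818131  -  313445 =504686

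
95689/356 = 268+281/356 = 268.79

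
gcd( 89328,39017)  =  1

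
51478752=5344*9633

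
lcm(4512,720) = 67680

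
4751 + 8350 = 13101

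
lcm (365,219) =1095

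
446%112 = 110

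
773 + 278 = 1051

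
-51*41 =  - 2091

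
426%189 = 48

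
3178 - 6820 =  - 3642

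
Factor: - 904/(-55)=2^3*5^(-1)*11^ ( - 1 ) * 113^1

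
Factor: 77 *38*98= 2^2*7^3*11^1*19^1 = 286748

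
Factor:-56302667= - 56302667^1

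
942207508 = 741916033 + 200291475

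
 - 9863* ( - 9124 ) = 89990012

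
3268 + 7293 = 10561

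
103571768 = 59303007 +44268761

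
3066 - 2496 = 570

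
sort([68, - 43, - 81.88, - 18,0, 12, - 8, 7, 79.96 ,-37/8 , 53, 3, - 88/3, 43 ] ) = [-81.88,-43, - 88/3, - 18, - 8, -37/8, 0,3,7, 12, 43,53 , 68, 79.96 ]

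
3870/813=4 + 206/271 = 4.76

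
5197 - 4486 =711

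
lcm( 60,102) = 1020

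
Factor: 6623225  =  5^2*7^1*37847^1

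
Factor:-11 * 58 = - 638=-  2^1*11^1 * 29^1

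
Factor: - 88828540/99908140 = - 4441427/4995407 = - 37^( - 1 )*43^1 *79^( - 1 )*1709^ ( - 1)*103289^1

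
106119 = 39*2721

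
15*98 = 1470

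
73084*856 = 62559904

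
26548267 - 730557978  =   - 704009711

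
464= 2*232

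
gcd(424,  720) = 8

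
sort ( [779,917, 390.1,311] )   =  [ 311,390.1,779, 917]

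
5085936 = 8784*579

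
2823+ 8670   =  11493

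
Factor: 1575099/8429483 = 3^3*19^(- 1 )*487^( - 1 ) * 911^ ( - 1)*58337^1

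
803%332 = 139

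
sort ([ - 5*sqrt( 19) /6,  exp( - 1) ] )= [ - 5*sqrt(19)/6,exp(-1) ]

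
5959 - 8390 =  - 2431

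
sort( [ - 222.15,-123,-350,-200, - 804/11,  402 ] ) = [ - 350,  -  222.15 , - 200,-123,-804/11, 402]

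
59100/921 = 19700/307 = 64.17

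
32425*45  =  1459125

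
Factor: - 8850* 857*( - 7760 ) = 58855332000 = 2^5*3^1*5^3*59^1 * 97^1*857^1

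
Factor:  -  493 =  - 17^1*29^1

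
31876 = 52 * 613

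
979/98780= 89/8980 = 0.01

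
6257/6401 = 6257/6401 = 0.98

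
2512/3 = 837 + 1/3 = 837.33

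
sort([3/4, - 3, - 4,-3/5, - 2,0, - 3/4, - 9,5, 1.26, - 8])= [ - 9, - 8,-4, - 3, - 2, - 3/4, - 3/5,0, 3/4,1.26,5 ] 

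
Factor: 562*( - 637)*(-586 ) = 209784484= 2^2*7^2*13^1*281^1*293^1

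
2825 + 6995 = 9820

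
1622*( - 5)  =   - 8110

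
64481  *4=257924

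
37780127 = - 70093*( - 539 )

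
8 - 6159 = -6151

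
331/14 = 331/14  =  23.64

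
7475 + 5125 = 12600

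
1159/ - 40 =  - 29  +  1/40 = - 28.98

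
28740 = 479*60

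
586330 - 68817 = 517513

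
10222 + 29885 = 40107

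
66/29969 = 66/29969= 0.00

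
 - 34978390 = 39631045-74609435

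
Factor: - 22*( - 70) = 2^2*5^1*7^1*11^1 = 1540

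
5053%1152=445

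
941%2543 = 941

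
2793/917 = 399/131 = 3.05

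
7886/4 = 1971  +  1/2 = 1971.50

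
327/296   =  1 + 31/296 = 1.10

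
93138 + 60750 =153888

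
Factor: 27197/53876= 2^( - 2)*13469^( - 1) * 27197^1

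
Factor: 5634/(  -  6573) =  - 2^1 * 3^1*  7^( - 1 ) = -  6/7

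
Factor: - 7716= - 2^2*3^1* 643^1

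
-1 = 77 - 78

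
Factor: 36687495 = 3^1*5^1*13^1*47^1*4003^1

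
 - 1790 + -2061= - 3851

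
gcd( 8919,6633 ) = 9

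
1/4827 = 1/4827 = 0.00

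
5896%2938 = 20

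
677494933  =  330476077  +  347018856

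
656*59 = 38704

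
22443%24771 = 22443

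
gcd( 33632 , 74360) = 8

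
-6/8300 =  - 3/4150 = - 0.00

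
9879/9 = 1097 + 2/3  =  1097.67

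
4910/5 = 982 = 982.00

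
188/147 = 188/147 = 1.28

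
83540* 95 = 7936300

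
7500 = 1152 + 6348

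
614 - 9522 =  - 8908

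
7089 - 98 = 6991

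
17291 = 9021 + 8270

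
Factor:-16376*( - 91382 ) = 2^4*23^1*89^1*45691^1 = 1496471632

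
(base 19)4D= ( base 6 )225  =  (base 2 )1011001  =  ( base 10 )89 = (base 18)4H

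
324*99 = 32076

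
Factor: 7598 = 2^1*29^1*131^1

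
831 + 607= 1438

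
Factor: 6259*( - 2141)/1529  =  -1218229/139 =- 139^( - 1)*569^1*2141^1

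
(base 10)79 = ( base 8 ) 117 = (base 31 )2h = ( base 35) 29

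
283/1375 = 283/1375 = 0.21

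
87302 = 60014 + 27288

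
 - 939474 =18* ( - 52193 ) 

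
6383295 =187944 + 6195351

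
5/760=1/152 = 0.01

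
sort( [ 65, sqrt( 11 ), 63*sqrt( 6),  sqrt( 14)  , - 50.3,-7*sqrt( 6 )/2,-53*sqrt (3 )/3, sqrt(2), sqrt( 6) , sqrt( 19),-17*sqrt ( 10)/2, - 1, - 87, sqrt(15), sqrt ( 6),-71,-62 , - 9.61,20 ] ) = [ - 87,-71,-62, -50.3, - 53*sqrt( 3 ) /3, - 17*sqrt(10 ) /2, - 9.61, - 7* sqrt( 6)/2, - 1,sqrt( 2 ),sqrt( 6 ), sqrt(  6),  sqrt( 11), sqrt ( 14 ), sqrt( 15),  sqrt( 19),20,65, 63*sqrt(6) ] 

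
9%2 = 1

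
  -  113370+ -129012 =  - 242382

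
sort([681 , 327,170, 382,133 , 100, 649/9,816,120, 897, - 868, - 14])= [-868, -14,649/9 , 100 , 120 , 133 , 170,  327,  382,  681,  816, 897]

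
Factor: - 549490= - 2^1*5^1* 54949^1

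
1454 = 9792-8338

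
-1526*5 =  - 7630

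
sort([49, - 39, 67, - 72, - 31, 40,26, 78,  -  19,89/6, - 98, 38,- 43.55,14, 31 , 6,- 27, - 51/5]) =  [ - 98 ,- 72, - 43.55, - 39,-31,- 27, - 19, - 51/5 , 6, 14 , 89/6, 26, 31,38, 40, 49, 67, 78]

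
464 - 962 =-498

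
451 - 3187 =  - 2736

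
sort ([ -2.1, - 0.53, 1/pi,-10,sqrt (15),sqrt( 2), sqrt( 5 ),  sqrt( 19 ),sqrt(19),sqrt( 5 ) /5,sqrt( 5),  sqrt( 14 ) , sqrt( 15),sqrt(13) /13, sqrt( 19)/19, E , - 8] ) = [ - 10, - 8,-2.1 ,-0.53,sqrt(19 ) /19,sqrt( 13 ) /13,1/pi,sqrt(5)/5, sqrt(2), sqrt( 5 ),sqrt( 5 ), E,sqrt( 14 ),sqrt ( 15 ), sqrt(15),sqrt(19 ),sqrt( 19)]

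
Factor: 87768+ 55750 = 143518 = 2^1*73^1 * 983^1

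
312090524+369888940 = 681979464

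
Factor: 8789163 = 3^1*347^1*8443^1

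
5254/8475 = 5254/8475 = 0.62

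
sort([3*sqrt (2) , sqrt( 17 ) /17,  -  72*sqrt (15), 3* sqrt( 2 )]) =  [ - 72*sqrt(15),sqrt ( 17 )/17,3*sqrt( 2),3 * sqrt ( 2 ) ] 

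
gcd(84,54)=6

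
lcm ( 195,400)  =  15600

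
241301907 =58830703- - 182471204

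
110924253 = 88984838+21939415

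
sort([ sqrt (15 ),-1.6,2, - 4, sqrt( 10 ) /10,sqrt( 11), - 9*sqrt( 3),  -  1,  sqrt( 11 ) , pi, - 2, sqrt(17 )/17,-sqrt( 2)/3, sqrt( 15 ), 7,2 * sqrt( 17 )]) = [-9*sqrt( 3 ),  -  4,  -  2, - 1.6,-1  , - sqrt( 2 )/3,sqrt( 17 )/17,sqrt( 10) /10,2,pi,sqrt( 11 ),sqrt( 11 ), sqrt( 15 ),sqrt(15),7, 2*sqrt(17 ) ] 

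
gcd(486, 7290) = 486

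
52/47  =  52/47= 1.11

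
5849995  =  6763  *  865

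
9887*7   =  69209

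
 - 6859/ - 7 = 979+6/7=979.86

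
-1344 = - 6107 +4763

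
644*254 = 163576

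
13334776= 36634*364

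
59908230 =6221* 9630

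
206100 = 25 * 8244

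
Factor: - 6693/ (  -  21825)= 3^( - 1)*5^(-2)*23^1 = 23/75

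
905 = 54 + 851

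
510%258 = 252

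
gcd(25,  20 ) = 5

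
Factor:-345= - 3^1*5^1*23^1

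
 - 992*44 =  - 43648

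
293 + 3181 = 3474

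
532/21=76/3 = 25.33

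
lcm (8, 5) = 40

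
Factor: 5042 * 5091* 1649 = 42327887478 = 2^1*3^1*17^1*97^1*1697^1*2521^1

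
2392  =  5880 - 3488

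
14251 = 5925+8326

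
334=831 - 497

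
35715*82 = 2928630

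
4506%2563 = 1943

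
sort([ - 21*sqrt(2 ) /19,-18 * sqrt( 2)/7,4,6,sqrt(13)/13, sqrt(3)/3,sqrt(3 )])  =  [-18*sqrt(2) /7, - 21*sqrt(2) /19,sqrt(13) /13, sqrt(3 )/3, sqrt( 3 ),4 , 6]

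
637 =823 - 186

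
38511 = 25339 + 13172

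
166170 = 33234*5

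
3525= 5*705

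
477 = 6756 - 6279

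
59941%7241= 2013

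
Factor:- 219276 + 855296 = 636020 = 2^2*5^1*7^2*11^1*59^1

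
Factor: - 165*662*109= - 2^1*3^1*5^1*11^1*109^1*331^1 =- 11906070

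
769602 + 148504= 918106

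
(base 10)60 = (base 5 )220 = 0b111100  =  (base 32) 1s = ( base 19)33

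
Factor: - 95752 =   -  2^3 *11969^1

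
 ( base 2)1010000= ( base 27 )2Q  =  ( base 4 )1100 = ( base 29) 2m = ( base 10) 80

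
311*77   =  23947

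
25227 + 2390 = 27617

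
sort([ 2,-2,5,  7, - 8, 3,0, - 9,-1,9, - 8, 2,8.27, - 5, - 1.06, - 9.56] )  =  [ - 9.56, - 9, - 8, - 8, - 5, - 2, - 1.06, - 1  ,  0, 2 , 2, 3,5, 7 , 8.27,9 ]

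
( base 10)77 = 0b1001101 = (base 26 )2P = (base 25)32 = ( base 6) 205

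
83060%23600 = 12260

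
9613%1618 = 1523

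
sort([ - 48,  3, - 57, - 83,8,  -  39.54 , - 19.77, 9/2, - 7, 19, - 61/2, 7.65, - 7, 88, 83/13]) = [ - 83, - 57, - 48, - 39.54, -61/2, - 19.77, - 7,  -  7,  3, 9/2, 83/13, 7.65, 8, 19, 88]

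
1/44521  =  1/44521 = 0.00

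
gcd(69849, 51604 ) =1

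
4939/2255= 2+ 39/205 = 2.19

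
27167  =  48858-21691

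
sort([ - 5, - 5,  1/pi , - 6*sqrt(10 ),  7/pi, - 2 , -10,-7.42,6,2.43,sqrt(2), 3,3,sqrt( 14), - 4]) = [ - 6 * sqrt(10), - 10, - 7.42, - 5, - 5,-4, - 2,1/pi, sqrt(2) , 7/pi, 2.43,3,3,sqrt(14 ),6]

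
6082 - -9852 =15934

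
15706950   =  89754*175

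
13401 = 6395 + 7006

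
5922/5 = 1184 + 2/5 = 1184.40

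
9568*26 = 248768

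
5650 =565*10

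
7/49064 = 7/49064  =  0.00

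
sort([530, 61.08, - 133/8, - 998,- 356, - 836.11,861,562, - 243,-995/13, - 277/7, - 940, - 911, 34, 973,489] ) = [ - 998, - 940, -911, - 836.11,-356,-243, - 995/13, - 277/7, - 133/8, 34, 61.08, 489,530,562, 861, 973]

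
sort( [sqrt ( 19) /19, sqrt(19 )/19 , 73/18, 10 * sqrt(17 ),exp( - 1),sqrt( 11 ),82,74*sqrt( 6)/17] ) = [ sqrt(19 ) /19, sqrt( 19) /19, exp( - 1 ),sqrt(11 ),  73/18,74 * sqrt( 6 )/17,10 * sqrt(17 ), 82]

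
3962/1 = 3962 = 3962.00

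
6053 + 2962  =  9015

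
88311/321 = 29437/107= 275.11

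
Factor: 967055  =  5^1*269^1*719^1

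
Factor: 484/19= 2^2*11^2*19^ ( - 1)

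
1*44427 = 44427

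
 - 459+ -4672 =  - 5131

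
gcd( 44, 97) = 1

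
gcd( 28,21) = 7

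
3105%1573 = 1532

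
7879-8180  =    -  301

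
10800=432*25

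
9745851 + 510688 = 10256539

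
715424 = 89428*8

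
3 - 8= - 5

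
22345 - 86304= - 63959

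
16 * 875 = 14000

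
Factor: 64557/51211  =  3^4*83^(- 1)*617^( - 1 )*797^1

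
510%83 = 12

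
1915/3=1915/3 = 638.33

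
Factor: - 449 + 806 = 357 = 3^1*7^1*17^1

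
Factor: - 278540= - 2^2*5^1*19^1*733^1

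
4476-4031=445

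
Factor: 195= 3^1*5^1* 13^1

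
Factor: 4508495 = 5^1 * 631^1*1429^1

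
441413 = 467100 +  - 25687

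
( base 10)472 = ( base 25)im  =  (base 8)730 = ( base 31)F7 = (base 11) 39a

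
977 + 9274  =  10251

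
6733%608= 45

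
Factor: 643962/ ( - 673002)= - 887/927=- 3^ ( - 2) * 103^( - 1)*887^1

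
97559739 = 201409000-103849261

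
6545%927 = 56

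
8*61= 488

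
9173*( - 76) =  - 697148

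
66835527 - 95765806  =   - 28930279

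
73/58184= 73/58184 = 0.00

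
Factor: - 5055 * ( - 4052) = 20482860 = 2^2 * 3^1*5^1 * 337^1*1013^1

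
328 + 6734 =7062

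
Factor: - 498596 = -2^2 *7^1*17807^1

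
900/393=2+38/131= 2.29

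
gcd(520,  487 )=1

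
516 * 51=26316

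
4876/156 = 1219/39 = 31.26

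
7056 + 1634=8690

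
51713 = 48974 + 2739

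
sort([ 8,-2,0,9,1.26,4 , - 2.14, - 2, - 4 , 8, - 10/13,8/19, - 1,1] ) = [-4, - 2.14, - 2, - 2,-1,-10/13,0,8/19,1,  1.26,4,8,8 , 9] 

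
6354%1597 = 1563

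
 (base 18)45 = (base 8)115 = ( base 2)1001101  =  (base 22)3b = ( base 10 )77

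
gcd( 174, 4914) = 6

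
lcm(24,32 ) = 96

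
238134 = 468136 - 230002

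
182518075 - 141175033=41343042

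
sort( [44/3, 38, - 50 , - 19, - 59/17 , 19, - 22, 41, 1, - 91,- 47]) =[ - 91 , - 50, - 47, - 22,-19, - 59/17, 1,44/3, 19, 38,41 ] 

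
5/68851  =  5/68851 = 0.00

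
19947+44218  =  64165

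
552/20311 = 552/20311 = 0.03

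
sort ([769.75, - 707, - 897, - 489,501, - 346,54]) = [ - 897,  -  707, - 489,-346, 54, 501, 769.75] 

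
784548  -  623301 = 161247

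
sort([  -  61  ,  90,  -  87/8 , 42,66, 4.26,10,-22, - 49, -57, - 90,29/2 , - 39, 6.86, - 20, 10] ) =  [ - 90 , - 61, - 57, - 49, - 39, - 22, - 20, - 87/8 , 4.26, 6.86,10,10 , 29/2 , 42,  66 , 90 ] 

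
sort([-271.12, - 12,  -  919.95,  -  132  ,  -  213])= [ - 919.95, - 271.12,-213, - 132, -12 ] 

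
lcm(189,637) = 17199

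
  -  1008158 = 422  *( -2389 )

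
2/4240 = 1/2120 =0.00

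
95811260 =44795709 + 51015551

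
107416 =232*463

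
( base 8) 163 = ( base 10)115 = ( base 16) 73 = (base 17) 6d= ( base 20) 5F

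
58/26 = 29/13 = 2.23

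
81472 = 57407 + 24065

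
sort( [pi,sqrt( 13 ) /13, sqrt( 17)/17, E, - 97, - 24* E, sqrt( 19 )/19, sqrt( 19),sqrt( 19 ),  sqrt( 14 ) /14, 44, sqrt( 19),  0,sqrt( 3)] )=[ - 97, - 24 *E,0, sqrt( 19) /19,sqrt (17 ) /17,sqrt(14 )/14, sqrt (13)/13, sqrt( 3), E,pi,sqrt(19 ), sqrt( 19), sqrt(19),  44]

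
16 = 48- 32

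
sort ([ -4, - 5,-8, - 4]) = [  -  8 ,-5, - 4, - 4]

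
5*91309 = 456545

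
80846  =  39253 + 41593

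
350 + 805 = 1155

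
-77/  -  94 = 77/94 = 0.82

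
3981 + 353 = 4334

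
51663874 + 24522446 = 76186320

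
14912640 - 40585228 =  - 25672588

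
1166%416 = 334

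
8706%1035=426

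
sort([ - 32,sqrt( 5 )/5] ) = [ - 32, sqrt( 5)/5 ]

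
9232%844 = 792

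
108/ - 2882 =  - 54/1441  =  - 0.04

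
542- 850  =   - 308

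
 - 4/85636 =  -1 + 21408/21409 = - 0.00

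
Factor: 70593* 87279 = 3^2 * 47^1* 619^1 * 23531^1=6161286447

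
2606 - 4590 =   -  1984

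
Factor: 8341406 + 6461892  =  14803298 = 2^1*7401649^1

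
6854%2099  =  557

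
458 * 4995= 2287710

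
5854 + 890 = 6744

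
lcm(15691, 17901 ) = 1270971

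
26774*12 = 321288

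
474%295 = 179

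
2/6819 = 2/6819 = 0.00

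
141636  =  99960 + 41676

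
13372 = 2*6686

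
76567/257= 76567/257 =297.93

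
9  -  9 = 0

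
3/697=3/697 =0.00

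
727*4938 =3589926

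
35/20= 7/4 = 1.75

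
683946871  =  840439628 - 156492757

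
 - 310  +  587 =277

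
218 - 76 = 142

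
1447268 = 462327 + 984941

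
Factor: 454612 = 2^2* 89^1*1277^1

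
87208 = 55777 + 31431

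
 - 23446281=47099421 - 70545702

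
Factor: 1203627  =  3^1 * 401209^1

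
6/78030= 1/13005 = 0.00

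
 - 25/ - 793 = 25/793= 0.03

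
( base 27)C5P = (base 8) 21314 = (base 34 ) 7o0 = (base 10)8908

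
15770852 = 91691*172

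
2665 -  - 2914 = 5579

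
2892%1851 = 1041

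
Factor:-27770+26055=- 1715= - 5^1*7^3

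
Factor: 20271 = 3^1*29^1 *233^1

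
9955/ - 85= -118 + 15/17 = - 117.12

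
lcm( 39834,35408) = 318672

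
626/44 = 313/22= 14.23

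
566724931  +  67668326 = 634393257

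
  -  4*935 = -3740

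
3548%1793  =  1755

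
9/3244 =9/3244 = 0.00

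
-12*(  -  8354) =100248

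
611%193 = 32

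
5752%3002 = 2750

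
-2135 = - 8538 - -6403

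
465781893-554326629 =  - 88544736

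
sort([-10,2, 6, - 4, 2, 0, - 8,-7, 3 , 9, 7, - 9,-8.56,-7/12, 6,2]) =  [  -  10, - 9,  -  8.56,-8, - 7, - 4, - 7/12, 0,2, 2, 2,3, 6 , 6, 7,9]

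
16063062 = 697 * 23046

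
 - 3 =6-9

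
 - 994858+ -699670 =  - 1694528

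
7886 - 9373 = - 1487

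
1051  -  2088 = -1037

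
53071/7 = 53071/7= 7581.57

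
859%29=18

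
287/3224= 287/3224 = 0.09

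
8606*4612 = 39690872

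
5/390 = 1/78 = 0.01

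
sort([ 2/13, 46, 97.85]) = [ 2/13, 46, 97.85 ] 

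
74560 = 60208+14352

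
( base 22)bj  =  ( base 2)100000101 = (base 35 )7G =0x105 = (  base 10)261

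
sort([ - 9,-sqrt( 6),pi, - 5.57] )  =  [ - 9, - 5.57, - sqrt(6 ), pi]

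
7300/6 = 1216 + 2/3 = 1216.67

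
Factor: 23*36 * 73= 2^2 * 3^2*23^1*73^1=   60444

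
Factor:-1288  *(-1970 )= 2^4*5^1*7^1*23^1 * 197^1  =  2537360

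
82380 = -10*(  -  8238)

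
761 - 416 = 345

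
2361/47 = 2361/47 = 50.23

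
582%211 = 160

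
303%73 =11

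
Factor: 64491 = 3^1*7^1*37^1*83^1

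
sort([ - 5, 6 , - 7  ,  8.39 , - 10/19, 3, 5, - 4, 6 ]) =[ - 7, - 5, - 4,-10/19 , 3,5, 6,6, 8.39]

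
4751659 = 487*9757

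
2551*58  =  147958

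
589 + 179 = 768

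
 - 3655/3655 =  - 1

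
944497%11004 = 9157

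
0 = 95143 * 0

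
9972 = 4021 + 5951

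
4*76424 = 305696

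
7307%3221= 865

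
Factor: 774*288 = 222912= 2^6*3^4*43^1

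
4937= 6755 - 1818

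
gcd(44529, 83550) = 3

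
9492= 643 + 8849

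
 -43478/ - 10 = 4347 + 4/5 = 4347.80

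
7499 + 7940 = 15439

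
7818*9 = 70362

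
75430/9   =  75430/9 = 8381.11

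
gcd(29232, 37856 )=112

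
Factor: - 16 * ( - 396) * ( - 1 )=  - 2^6*3^2*11^1 =-6336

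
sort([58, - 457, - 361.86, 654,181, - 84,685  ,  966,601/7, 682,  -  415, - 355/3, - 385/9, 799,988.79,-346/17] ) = [-457, -415,- 361.86, - 355/3, - 84,-385/9,-346/17, 58 , 601/7, 181,654,682 , 685 , 799 , 966, 988.79 ] 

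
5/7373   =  5/7373 = 0.00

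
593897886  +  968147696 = 1562045582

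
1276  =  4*319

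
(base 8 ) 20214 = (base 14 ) 3072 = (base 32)84C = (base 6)102324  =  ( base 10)8332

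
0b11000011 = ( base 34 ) 5p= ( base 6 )523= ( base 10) 195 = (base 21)96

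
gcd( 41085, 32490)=45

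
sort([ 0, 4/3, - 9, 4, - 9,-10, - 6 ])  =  [ - 10, - 9 , - 9, - 6, 0, 4/3 , 4 ]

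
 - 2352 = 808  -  3160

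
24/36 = 2/3 = 0.67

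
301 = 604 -303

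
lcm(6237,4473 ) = 442827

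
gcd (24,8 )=8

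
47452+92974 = 140426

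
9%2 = 1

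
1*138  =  138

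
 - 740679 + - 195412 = - 936091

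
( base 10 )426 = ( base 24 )HI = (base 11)358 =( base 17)181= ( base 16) 1AA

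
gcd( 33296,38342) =2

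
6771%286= 193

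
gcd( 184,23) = 23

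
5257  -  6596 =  - 1339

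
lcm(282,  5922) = 5922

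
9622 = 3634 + 5988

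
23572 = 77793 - 54221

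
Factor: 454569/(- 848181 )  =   -151523/282727 = - 17^( - 1)*16631^ ( - 1)*151523^1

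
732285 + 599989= 1332274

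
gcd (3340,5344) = 668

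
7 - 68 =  - 61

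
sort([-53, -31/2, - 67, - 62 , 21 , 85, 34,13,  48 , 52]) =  [ - 67, - 62, - 53,-31/2,13 , 21,34,48,52,85]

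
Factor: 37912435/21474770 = 2^( - 1)*11^1 * 47^(-1) *45691^( - 1)*689317^1 = 7582487/4294954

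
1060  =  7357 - 6297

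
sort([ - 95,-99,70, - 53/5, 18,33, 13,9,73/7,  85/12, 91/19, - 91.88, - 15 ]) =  [  -  99, - 95, - 91.88, - 15, - 53/5, 91/19, 85/12,  9,73/7, 13,18, 33,70]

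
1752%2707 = 1752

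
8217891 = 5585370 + 2632521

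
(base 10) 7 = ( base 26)7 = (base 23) 7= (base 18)7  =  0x7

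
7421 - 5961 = 1460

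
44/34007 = 44/34007 = 0.00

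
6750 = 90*75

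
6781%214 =147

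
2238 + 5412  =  7650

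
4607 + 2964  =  7571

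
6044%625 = 419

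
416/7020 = 8/135= 0.06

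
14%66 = 14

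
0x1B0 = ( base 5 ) 3212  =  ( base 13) 273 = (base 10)432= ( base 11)363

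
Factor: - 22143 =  - 3^1*11^2*61^1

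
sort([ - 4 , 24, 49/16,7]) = [ - 4,49/16,7,  24]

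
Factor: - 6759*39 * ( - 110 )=2^1*3^3*5^1*11^1*13^1 *751^1 = 28996110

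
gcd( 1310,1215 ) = 5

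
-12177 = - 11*1107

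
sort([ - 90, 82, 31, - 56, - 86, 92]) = [ - 90,-86 ,-56, 31, 82, 92]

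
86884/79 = 1099 + 63/79  =  1099.80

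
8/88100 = 2/22025=0.00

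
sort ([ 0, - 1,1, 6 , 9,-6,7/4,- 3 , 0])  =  [ - 6 , - 3, - 1,0,0, 1 , 7/4, 6, 9 ] 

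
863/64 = 13 + 31/64 = 13.48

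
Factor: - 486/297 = - 2^1*3^2*11^( - 1 )=- 18/11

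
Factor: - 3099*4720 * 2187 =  - 31989861360 = - 2^4 * 3^8*5^1*59^1*1033^1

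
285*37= 10545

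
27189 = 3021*9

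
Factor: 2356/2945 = 4/5 = 2^2*5^( - 1 )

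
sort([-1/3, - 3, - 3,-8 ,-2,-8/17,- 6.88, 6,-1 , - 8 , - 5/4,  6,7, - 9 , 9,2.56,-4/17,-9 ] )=[  -  9,-9, - 8, - 8 , - 6.88, - 3,-3, - 2, - 5/4,-1 ,-8/17, - 1/3, - 4/17, 2.56, 6 , 6, 7, 9]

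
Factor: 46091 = 46091^1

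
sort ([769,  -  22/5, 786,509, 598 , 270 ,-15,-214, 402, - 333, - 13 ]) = [ - 333, - 214, - 15, - 13, - 22/5, 270, 402, 509,598,769, 786] 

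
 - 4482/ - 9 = 498/1  =  498.00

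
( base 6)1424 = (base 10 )376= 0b101111000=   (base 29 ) CS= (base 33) BD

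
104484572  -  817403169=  - 712918597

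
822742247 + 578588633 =1401330880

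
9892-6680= 3212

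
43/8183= 43/8183  =  0.01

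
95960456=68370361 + 27590095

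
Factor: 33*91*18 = 54054 = 2^1*3^3*7^1*11^1*13^1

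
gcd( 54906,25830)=6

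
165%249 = 165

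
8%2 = 0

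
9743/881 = 11+52/881 = 11.06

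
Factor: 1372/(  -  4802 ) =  - 2^1*7^( - 1)= - 2/7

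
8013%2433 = 714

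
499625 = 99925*5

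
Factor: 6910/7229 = 2^1*5^1 *691^1*7229^( - 1 )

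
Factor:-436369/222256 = -911/464 = - 2^ ( - 4)*29^(- 1)*911^1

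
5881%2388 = 1105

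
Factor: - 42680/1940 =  - 22 = - 2^1*11^1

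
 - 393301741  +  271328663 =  - 121973078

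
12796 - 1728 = 11068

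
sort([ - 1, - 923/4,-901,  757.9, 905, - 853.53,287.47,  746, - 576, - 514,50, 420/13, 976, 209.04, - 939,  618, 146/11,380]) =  [-939, - 901,-853.53,- 576, - 514, - 923/4, - 1,146/11,420/13,  50,  209.04, 287.47, 380, 618,746, 757.9, 905, 976]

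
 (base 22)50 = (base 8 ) 156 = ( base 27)42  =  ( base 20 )5a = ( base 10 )110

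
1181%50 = 31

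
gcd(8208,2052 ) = 2052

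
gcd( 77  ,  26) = 1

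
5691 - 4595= 1096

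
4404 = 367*12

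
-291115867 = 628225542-919341409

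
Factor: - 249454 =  - 2^1 * 37^1*3371^1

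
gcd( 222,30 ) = 6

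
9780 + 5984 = 15764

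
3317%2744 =573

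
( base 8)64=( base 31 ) 1l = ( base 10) 52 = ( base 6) 124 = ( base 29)1n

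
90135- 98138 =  - 8003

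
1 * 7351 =7351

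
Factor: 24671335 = 5^1*13^1*17^1*83^1*269^1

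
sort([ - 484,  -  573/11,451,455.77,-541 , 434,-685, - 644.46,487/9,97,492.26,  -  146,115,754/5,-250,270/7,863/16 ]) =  [ - 685,-644.46, - 541,-484, - 250,-146,- 573/11, 270/7 , 863/16,487/9, 97,115,754/5, 434,451,455.77,492.26 ] 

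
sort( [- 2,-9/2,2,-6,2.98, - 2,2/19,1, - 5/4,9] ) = [-6, - 9/2, - 2, - 2, - 5/4, 2/19,1,2,  2.98 , 9] 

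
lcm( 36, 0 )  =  0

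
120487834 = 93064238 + 27423596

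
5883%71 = 61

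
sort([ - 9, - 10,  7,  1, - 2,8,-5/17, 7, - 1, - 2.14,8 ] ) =[ - 10, - 9, - 2.14, - 2, - 1, - 5/17,  1,7,7,  8, 8 ]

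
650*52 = 33800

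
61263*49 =3001887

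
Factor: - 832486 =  - 2^1*416243^1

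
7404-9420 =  - 2016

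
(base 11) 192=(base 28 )7Q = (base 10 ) 222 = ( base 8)336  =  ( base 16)de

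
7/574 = 1/82= 0.01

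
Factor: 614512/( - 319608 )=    - 398/207=- 2^1 * 3^ (-2)*23^(- 1 ) * 199^1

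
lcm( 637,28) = 2548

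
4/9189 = 4/9189 = 0.00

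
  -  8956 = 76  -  9032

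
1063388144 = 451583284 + 611804860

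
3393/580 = 117/20=5.85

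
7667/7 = 1095 + 2/7 = 1095.29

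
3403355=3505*971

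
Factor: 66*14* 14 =12936 = 2^3*3^1 * 7^2 * 11^1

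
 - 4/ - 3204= 1/801 =0.00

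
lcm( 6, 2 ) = 6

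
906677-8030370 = -7123693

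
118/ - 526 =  - 1 + 204/263  =  - 0.22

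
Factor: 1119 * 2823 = 3^2*373^1*941^1  =  3158937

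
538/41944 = 269/20972  =  0.01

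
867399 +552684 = 1420083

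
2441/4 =610 + 1/4=610.25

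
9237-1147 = 8090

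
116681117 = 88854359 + 27826758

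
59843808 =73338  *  816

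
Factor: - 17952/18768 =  - 22/23 = - 2^1*11^1*23^(  -  1) 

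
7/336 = 1/48 = 0.02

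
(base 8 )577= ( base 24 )FN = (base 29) d6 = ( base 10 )383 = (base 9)465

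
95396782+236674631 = 332071413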